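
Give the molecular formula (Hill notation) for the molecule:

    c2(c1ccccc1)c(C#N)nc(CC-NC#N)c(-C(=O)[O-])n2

C15H10N5O2-

Heavy atoms from the SMILES: 15 C, 5 N, 2 O.
Implicit hydrogens by atom environment:
  5 × C (aromatic): 1 H each → 5
  5 × C (aromatic): no H
  3 × C: no H
  2 × C: 2 H each → 4
  2 × N (aromatic): no H
  2 × N: no H
  1 × N: 1 H
  1 × O: no H
  1 × O (charge -1): no H
  Total hydrogens = 10.
Net charge -1.
Molecular formula: C15H10N5O2-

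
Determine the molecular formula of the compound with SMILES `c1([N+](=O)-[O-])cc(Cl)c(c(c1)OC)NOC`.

Heavy atoms from the SMILES: 8 C, 1 Cl, 2 N, 4 O.
Implicit hydrogens by atom environment:
  4 × C (aromatic): no H
  3 × O: no H
  2 × C: 3 H each → 6
  2 × C (aromatic): 1 H each → 2
  1 × Cl: no H
  1 × N: 1 H
  1 × N (charge +1): no H
  1 × O (charge -1): no H
  Total hydrogens = 9.
Molecular formula: C8H9ClN2O4

C8H9ClN2O4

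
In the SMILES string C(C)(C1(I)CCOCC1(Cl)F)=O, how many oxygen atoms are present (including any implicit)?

The symbol for oxygen appears 2 times in the SMILES.

2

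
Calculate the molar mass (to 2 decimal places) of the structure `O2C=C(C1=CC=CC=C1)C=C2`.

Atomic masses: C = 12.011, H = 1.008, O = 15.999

144.17

Molecular formula: C10H8O.
M = 10×12.011 + 8×1.008 + 1×15.999 = 144.17 g/mol.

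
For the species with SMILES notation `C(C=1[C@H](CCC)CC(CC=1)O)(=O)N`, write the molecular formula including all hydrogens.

Heavy atoms from the SMILES: 10 C, 1 N, 2 O.
Implicit hydrogens by atom environment:
  4 × C: 2 H each → 8
  3 × C: 1 H each → 3
  2 × C: no H
  1 × C: 3 H
  1 × N: 2 H
  1 × O: 1 H
  1 × O: no H
  Total hydrogens = 17.
Molecular formula: C10H17NO2

C10H17NO2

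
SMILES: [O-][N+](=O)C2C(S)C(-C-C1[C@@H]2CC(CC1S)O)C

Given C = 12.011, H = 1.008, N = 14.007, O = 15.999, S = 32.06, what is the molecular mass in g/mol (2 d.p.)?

Molecular formula: C11H19NO3S2.
M = 11×12.011 + 19×1.008 + 1×14.007 + 3×15.999 + 2×32.06 = 277.40 g/mol.

277.40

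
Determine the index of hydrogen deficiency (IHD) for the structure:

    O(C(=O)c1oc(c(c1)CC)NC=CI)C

Molecular formula from the SMILES: C10H12INO3.
DoU = (2C + 2 + N − H − X)/2 = (2·10 + 2 + 1 − 12 − 1)/2 = 10/2 = 5.
(Structurally: 1 ring(s) + 4 π bond(s) = 5.)

5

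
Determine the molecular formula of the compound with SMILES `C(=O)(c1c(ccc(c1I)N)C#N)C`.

Heavy atoms from the SMILES: 9 C, 1 I, 2 N, 1 O.
Implicit hydrogens by atom environment:
  4 × C (aromatic): no H
  2 × C (aromatic): 1 H each → 2
  2 × C: no H
  1 × C: 3 H
  1 × I: no H
  1 × N: 2 H
  1 × N: no H
  1 × O: no H
  Total hydrogens = 7.
Molecular formula: C9H7IN2O

C9H7IN2O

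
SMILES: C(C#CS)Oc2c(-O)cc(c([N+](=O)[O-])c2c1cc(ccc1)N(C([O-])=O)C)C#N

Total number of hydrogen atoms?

Hydrogens are implicit in SMILES; fill each atom to its normal valence:
  7 × C (aromatic): no H
  5 × C (aromatic): 1 H each → 5
  4 × C: no H
  3 × O: no H
  2 × N: no H
  2 × O (charge -1): no H
  1 × C: 3 H
  1 × C: 2 H
  1 × N (charge +1): no H
  1 × O: 1 H
  1 × S: 1 H
  Total hydrogens = 12.

12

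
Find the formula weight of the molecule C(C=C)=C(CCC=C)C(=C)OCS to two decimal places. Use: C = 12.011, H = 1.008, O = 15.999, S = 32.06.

Molecular formula: C11H16OS.
M = 11×12.011 + 16×1.008 + 1×15.999 + 1×32.06 = 196.31 g/mol.

196.31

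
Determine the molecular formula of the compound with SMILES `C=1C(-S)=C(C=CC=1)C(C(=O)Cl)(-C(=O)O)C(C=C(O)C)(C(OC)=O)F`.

Heavy atoms from the SMILES: 15 C, 1 Cl, 1 F, 6 O, 1 S.
Implicit hydrogens by atom environment:
  6 × C: no H
  4 × C (aromatic): 1 H each → 4
  4 × O: no H
  2 × C: 3 H each → 6
  2 × C (aromatic): no H
  2 × O: 1 H each → 2
  1 × C: 1 H
  1 × Cl: no H
  1 × F: no H
  1 × S: 1 H
  Total hydrogens = 14.
Molecular formula: C15H14ClFO6S

C15H14ClFO6S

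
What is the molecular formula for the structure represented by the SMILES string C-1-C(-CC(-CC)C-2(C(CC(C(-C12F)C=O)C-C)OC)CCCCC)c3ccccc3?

C27H41FO2

Heavy atoms from the SMILES: 27 C, 1 F, 2 O.
Implicit hydrogens by atom environment:
  9 × C: 2 H each → 18
  6 × C: 1 H each → 6
  5 × C (aromatic): 1 H each → 5
  4 × C: 3 H each → 12
  2 × C: no H
  2 × O: no H
  1 × C (aromatic): no H
  1 × F: no H
  Total hydrogens = 41.
Molecular formula: C27H41FO2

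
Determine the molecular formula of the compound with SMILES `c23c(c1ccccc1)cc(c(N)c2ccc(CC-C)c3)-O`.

C19H19NO

Heavy atoms from the SMILES: 19 C, 1 N, 1 O.
Implicit hydrogens by atom environment:
  9 × C (aromatic): 1 H each → 9
  7 × C (aromatic): no H
  2 × C: 2 H each → 4
  1 × C: 3 H
  1 × N: 2 H
  1 × O: 1 H
  Total hydrogens = 19.
Molecular formula: C19H19NO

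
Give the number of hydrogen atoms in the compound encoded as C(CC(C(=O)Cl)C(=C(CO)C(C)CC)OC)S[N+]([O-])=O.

20

Hydrogens are implicit in SMILES; fill each atom to its normal valence:
  4 × C: 2 H each → 8
  3 × C: 3 H each → 9
  3 × C: no H
  3 × O: no H
  2 × C: 1 H each → 2
  1 × Cl: no H
  1 × N (charge +1): no H
  1 × O: 1 H
  1 × O (charge -1): no H
  1 × S: no H
  Total hydrogens = 20.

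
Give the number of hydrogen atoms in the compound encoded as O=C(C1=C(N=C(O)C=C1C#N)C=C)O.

Hydrogens are implicit in SMILES; fill each atom to its normal valence:
  4 × C (aromatic): no H
  2 × C: no H
  2 × O: 1 H each → 2
  1 × C: 2 H
  1 × C (aromatic): 1 H
  1 × C: 1 H
  1 × N (aromatic): no H
  1 × N: no H
  1 × O: no H
  Total hydrogens = 6.

6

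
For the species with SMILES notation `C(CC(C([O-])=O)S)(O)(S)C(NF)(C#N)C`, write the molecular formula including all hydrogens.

Heavy atoms from the SMILES: 7 C, 1 F, 2 N, 3 O, 2 S.
Implicit hydrogens by atom environment:
  4 × C: no H
  2 × S: 1 H each → 2
  1 × C: 3 H
  1 × C: 2 H
  1 × C: 1 H
  1 × F: no H
  1 × N: 1 H
  1 × N: no H
  1 × O: 1 H
  1 × O: no H
  1 × O (charge -1): no H
  Total hydrogens = 10.
Net charge -1.
Molecular formula: C7H10FN2O3S2-

C7H10FN2O3S2-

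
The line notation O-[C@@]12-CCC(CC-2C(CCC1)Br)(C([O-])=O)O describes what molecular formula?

C11H16BrO4-

Heavy atoms from the SMILES: 1 Br, 11 C, 4 O.
Implicit hydrogens by atom environment:
  6 × C: 2 H each → 12
  3 × C: no H
  2 × C: 1 H each → 2
  2 × O: 1 H each → 2
  1 × Br: no H
  1 × O: no H
  1 × O (charge -1): no H
  Total hydrogens = 16.
Net charge -1.
Molecular formula: C11H16BrO4-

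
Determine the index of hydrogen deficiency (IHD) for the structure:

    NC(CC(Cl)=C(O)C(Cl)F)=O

Molecular formula from the SMILES: C5H6Cl2FNO2.
DoU = (2C + 2 + N − H − X)/2 = (2·5 + 2 + 1 − 6 − 3)/2 = 4/2 = 2.
(Structurally: 0 ring(s) + 2 π bond(s) = 2.)

2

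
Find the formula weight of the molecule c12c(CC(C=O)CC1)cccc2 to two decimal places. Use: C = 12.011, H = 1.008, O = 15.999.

Molecular formula: C11H12O.
M = 11×12.011 + 12×1.008 + 1×15.999 = 160.22 g/mol.

160.22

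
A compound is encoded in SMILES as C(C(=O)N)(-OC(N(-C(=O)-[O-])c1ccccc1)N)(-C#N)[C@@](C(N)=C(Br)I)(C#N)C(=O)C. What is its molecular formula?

Heavy atoms from the SMILES: 1 Br, 17 C, 1 I, 6 N, 5 O.
Implicit hydrogens by atom environment:
  9 × C: no H
  5 × C (aromatic): 1 H each → 5
  4 × O: no H
  3 × N: 2 H each → 6
  3 × N: no H
  1 × Br: no H
  1 × C: 3 H
  1 × C: 1 H
  1 × C (aromatic): no H
  1 × I: no H
  1 × O (charge -1): no H
  Total hydrogens = 15.
Net charge -1.
Molecular formula: C17H15BrIN6O5-

C17H15BrIN6O5-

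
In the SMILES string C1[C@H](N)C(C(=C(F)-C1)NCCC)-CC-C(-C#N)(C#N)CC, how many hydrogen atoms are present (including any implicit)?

Hydrogens are implicit in SMILES; fill each atom to its normal valence:
  7 × C: 2 H each → 14
  5 × C: no H
  2 × C: 3 H each → 6
  2 × C: 1 H each → 2
  2 × N: no H
  1 × F: no H
  1 × N: 2 H
  1 × N: 1 H
  Total hydrogens = 25.

25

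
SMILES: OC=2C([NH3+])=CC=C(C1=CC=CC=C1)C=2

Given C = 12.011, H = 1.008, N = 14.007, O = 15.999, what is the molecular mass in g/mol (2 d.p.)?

Molecular formula: C12H12NO+.
M = 12×12.011 + 12×1.008 + 1×14.007 + 1×15.999 = 186.23 g/mol.

186.23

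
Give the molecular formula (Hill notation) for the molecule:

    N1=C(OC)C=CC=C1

C6H7NO

Heavy atoms from the SMILES: 6 C, 1 N, 1 O.
Implicit hydrogens by atom environment:
  4 × C (aromatic): 1 H each → 4
  1 × C: 3 H
  1 × C (aromatic): no H
  1 × N (aromatic): no H
  1 × O: no H
  Total hydrogens = 7.
Molecular formula: C6H7NO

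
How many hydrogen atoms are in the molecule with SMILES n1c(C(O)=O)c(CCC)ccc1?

11

Hydrogens are implicit in SMILES; fill each atom to its normal valence:
  3 × C (aromatic): 1 H each → 3
  2 × C: 2 H each → 4
  2 × C (aromatic): no H
  1 × C: 3 H
  1 × C: no H
  1 × N (aromatic): no H
  1 × O: 1 H
  1 × O: no H
  Total hydrogens = 11.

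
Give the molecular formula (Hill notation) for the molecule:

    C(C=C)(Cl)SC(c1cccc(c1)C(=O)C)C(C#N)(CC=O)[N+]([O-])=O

C16H15ClN2O4S

Heavy atoms from the SMILES: 16 C, 1 Cl, 2 N, 4 O, 1 S.
Implicit hydrogens by atom environment:
  4 × C: 1 H each → 4
  4 × C (aromatic): 1 H each → 4
  3 × C: no H
  3 × O: no H
  2 × C: 2 H each → 4
  2 × C (aromatic): no H
  1 × C: 3 H
  1 × Cl: no H
  1 × N: no H
  1 × N (charge +1): no H
  1 × O (charge -1): no H
  1 × S: no H
  Total hydrogens = 15.
Molecular formula: C16H15ClN2O4S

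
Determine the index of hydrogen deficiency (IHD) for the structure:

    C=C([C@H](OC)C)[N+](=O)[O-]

2

Molecular formula from the SMILES: C5H9NO3.
DoU = (2C + 2 + N − H − X)/2 = (2·5 + 2 + 1 − 9 − 0)/2 = 4/2 = 2.
(Structurally: 0 ring(s) + 2 π bond(s) = 2.)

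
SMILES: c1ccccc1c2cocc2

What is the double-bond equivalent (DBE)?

7

Molecular formula from the SMILES: C10H8O.
DoU = (2C + 2 + N − H − X)/2 = (2·10 + 2 + 0 − 8 − 0)/2 = 14/2 = 7.
(Structurally: 2 ring(s) + 5 π bond(s) = 7.)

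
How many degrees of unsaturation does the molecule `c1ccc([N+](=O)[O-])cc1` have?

5

Molecular formula from the SMILES: C6H5NO2.
DoU = (2C + 2 + N − H − X)/2 = (2·6 + 2 + 1 − 5 − 0)/2 = 10/2 = 5.
(Structurally: 1 ring(s) + 4 π bond(s) = 5.)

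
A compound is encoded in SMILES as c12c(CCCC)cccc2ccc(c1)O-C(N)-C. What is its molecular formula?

Heavy atoms from the SMILES: 16 C, 1 N, 1 O.
Implicit hydrogens by atom environment:
  6 × C (aromatic): 1 H each → 6
  4 × C (aromatic): no H
  3 × C: 2 H each → 6
  2 × C: 3 H each → 6
  1 × C: 1 H
  1 × N: 2 H
  1 × O: no H
  Total hydrogens = 21.
Molecular formula: C16H21NO

C16H21NO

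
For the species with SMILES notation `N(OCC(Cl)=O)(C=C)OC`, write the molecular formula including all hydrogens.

Heavy atoms from the SMILES: 5 C, 1 Cl, 1 N, 3 O.
Implicit hydrogens by atom environment:
  3 × O: no H
  2 × C: 2 H each → 4
  1 × C: 3 H
  1 × C: 1 H
  1 × C: no H
  1 × Cl: no H
  1 × N: no H
  Total hydrogens = 8.
Molecular formula: C5H8ClNO3

C5H8ClNO3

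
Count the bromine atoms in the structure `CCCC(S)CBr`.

1

The symbol for bromine appears 1 time in the SMILES.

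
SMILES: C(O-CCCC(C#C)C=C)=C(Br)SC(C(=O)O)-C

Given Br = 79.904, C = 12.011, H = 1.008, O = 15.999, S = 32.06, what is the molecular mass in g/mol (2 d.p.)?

Molecular formula: C13H17BrO3S.
M = 1×79.904 + 13×12.011 + 17×1.008 + 3×15.999 + 1×32.06 = 333.24 g/mol.

333.24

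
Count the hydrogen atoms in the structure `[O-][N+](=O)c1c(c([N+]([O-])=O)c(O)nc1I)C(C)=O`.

4

Hydrogens are implicit in SMILES; fill each atom to its normal valence:
  5 × C (aromatic): no H
  3 × O: no H
  2 × N (charge +1): no H
  2 × O (charge -1): no H
  1 × C: 3 H
  1 × C: no H
  1 × I: no H
  1 × N (aromatic): no H
  1 × O: 1 H
  Total hydrogens = 4.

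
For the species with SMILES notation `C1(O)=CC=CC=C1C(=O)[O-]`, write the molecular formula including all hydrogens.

Heavy atoms from the SMILES: 7 C, 3 O.
Implicit hydrogens by atom environment:
  4 × C (aromatic): 1 H each → 4
  2 × C (aromatic): no H
  1 × C: no H
  1 × O: 1 H
  1 × O: no H
  1 × O (charge -1): no H
  Total hydrogens = 5.
Net charge -1.
Molecular formula: C7H5O3-

C7H5O3-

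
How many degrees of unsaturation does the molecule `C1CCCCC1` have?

1

Molecular formula from the SMILES: C6H12.
DoU = (2C + 2 + N − H − X)/2 = (2·6 + 2 + 0 − 12 − 0)/2 = 2/2 = 1.
(Structurally: 1 ring(s) + 0 π bond(s) = 1.)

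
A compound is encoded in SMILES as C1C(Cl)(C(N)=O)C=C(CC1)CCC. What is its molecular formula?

Heavy atoms from the SMILES: 10 C, 1 Cl, 1 N, 1 O.
Implicit hydrogens by atom environment:
  5 × C: 2 H each → 10
  3 × C: no H
  1 × C: 3 H
  1 × C: 1 H
  1 × Cl: no H
  1 × N: 2 H
  1 × O: no H
  Total hydrogens = 16.
Molecular formula: C10H16ClNO

C10H16ClNO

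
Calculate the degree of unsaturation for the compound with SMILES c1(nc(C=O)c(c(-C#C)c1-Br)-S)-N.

Molecular formula from the SMILES: C8H5BrN2OS.
DoU = (2C + 2 + N − H − X)/2 = (2·8 + 2 + 2 − 5 − 1)/2 = 14/2 = 7.
(Structurally: 1 ring(s) + 6 π bond(s) = 7.)

7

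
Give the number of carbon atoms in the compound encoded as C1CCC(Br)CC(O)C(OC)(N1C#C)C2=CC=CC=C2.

16

The symbol for carbon appears 16 times in the SMILES.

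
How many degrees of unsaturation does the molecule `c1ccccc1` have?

4

Molecular formula from the SMILES: C6H6.
DoU = (2C + 2 + N − H − X)/2 = (2·6 + 2 + 0 − 6 − 0)/2 = 8/2 = 4.
(Structurally: 1 ring(s) + 3 π bond(s) = 4.)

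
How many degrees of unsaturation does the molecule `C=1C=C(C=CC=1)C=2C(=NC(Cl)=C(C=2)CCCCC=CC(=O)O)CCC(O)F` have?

Molecular formula from the SMILES: C21H23ClFNO3.
DoU = (2C + 2 + N − H − X)/2 = (2·21 + 2 + 1 − 23 − 2)/2 = 20/2 = 10.
(Structurally: 2 ring(s) + 8 π bond(s) = 10.)

10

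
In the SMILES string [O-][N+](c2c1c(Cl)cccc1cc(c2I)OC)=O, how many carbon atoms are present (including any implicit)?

The symbol for carbon appears 11 times in the SMILES. Lowercase c denotes aromatic carbon and counts toward C.

11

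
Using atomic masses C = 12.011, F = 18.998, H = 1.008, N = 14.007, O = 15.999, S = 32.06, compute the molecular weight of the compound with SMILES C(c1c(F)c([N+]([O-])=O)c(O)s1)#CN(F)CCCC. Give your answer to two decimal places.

Molecular formula: C10H10F2N2O3S.
M = 10×12.011 + 2×18.998 + 10×1.008 + 2×14.007 + 3×15.999 + 1×32.06 = 276.26 g/mol.

276.26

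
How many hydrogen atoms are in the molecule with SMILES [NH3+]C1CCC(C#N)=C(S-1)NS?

Hydrogens are implicit in SMILES; fill each atom to its normal valence:
  3 × C: no H
  2 × C: 2 H each → 4
  1 × C: 1 H
  1 × N (charge +1): 3 H
  1 × N: 1 H
  1 × N: no H
  1 × S: 1 H
  1 × S: no H
  Total hydrogens = 10.

10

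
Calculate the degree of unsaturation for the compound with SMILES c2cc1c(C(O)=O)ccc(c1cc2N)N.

8

Molecular formula from the SMILES: C11H10N2O2.
DoU = (2C + 2 + N − H − X)/2 = (2·11 + 2 + 2 − 10 − 0)/2 = 16/2 = 8.
(Structurally: 2 ring(s) + 6 π bond(s) = 8.)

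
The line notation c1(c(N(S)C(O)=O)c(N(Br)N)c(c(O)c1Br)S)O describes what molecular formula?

C7H7Br2N3O4S2

Heavy atoms from the SMILES: 2 Br, 7 C, 3 N, 4 O, 2 S.
Implicit hydrogens by atom environment:
  6 × C (aromatic): no H
  3 × O: 1 H each → 3
  2 × Br: no H
  2 × N: no H
  2 × S: 1 H each → 2
  1 × C: no H
  1 × N: 2 H
  1 × O: no H
  Total hydrogens = 7.
Molecular formula: C7H7Br2N3O4S2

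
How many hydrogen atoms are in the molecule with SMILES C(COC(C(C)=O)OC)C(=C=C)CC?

18

Hydrogens are implicit in SMILES; fill each atom to its normal valence:
  4 × C: 2 H each → 8
  3 × C: 3 H each → 9
  3 × C: no H
  3 × O: no H
  1 × C: 1 H
  Total hydrogens = 18.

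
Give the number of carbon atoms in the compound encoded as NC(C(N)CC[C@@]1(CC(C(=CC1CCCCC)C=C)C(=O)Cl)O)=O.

18

The symbol for carbon appears 18 times in the SMILES. (Cl is a single chlorine, not C + l.)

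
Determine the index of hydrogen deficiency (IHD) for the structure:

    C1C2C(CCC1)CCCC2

Molecular formula from the SMILES: C10H18.
DoU = (2C + 2 + N − H − X)/2 = (2·10 + 2 + 0 − 18 − 0)/2 = 4/2 = 2.
(Structurally: 2 ring(s) + 0 π bond(s) = 2.)

2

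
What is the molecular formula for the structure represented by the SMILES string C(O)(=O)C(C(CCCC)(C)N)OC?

Heavy atoms from the SMILES: 9 C, 1 N, 3 O.
Implicit hydrogens by atom environment:
  3 × C: 3 H each → 9
  3 × C: 2 H each → 6
  2 × C: no H
  2 × O: no H
  1 × C: 1 H
  1 × N: 2 H
  1 × O: 1 H
  Total hydrogens = 19.
Molecular formula: C9H19NO3

C9H19NO3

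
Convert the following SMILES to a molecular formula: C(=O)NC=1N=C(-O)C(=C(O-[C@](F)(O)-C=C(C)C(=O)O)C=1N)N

Heavy atoms from the SMILES: 11 C, 1 F, 4 N, 6 O.
Implicit hydrogens by atom environment:
  5 × C (aromatic): no H
  3 × C: no H
  3 × O: 1 H each → 3
  3 × O: no H
  2 × C: 1 H each → 2
  2 × N: 2 H each → 4
  1 × C: 3 H
  1 × F: no H
  1 × N: 1 H
  1 × N (aromatic): no H
  Total hydrogens = 13.
Molecular formula: C11H13FN4O6

C11H13FN4O6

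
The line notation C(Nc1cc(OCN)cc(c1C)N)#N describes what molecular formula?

Heavy atoms from the SMILES: 9 C, 4 N, 1 O.
Implicit hydrogens by atom environment:
  4 × C (aromatic): no H
  2 × C (aromatic): 1 H each → 2
  2 × N: 2 H each → 4
  1 × C: 3 H
  1 × C: 2 H
  1 × C: no H
  1 × N: 1 H
  1 × N: no H
  1 × O: no H
  Total hydrogens = 12.
Molecular formula: C9H12N4O

C9H12N4O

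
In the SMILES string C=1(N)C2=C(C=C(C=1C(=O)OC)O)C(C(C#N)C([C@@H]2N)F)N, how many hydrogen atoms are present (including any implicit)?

Hydrogens are implicit in SMILES; fill each atom to its normal valence:
  5 × C (aromatic): no H
  4 × C: 1 H each → 4
  3 × N: 2 H each → 6
  2 × C: no H
  2 × O: no H
  1 × C: 3 H
  1 × C (aromatic): 1 H
  1 × F: no H
  1 × N: no H
  1 × O: 1 H
  Total hydrogens = 15.

15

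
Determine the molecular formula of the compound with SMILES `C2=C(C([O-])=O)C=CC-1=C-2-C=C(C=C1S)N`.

Heavy atoms from the SMILES: 11 C, 1 N, 2 O, 1 S.
Implicit hydrogens by atom environment:
  5 × C (aromatic): 1 H each → 5
  5 × C (aromatic): no H
  1 × C: no H
  1 × N: 2 H
  1 × O: no H
  1 × O (charge -1): no H
  1 × S: 1 H
  Total hydrogens = 8.
Net charge -1.
Molecular formula: C11H8NO2S-

C11H8NO2S-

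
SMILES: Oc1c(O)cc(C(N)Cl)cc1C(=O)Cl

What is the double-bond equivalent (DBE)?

Molecular formula from the SMILES: C8H7Cl2NO3.
DoU = (2C + 2 + N − H − X)/2 = (2·8 + 2 + 1 − 7 − 2)/2 = 10/2 = 5.
(Structurally: 1 ring(s) + 4 π bond(s) = 5.)

5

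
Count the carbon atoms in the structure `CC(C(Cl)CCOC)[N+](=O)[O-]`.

The symbol for carbon appears 6 times in the SMILES. (Cl is a single chlorine, not C + l.)

6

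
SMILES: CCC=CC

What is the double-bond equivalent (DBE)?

Molecular formula from the SMILES: C5H10.
DoU = (2C + 2 + N − H − X)/2 = (2·5 + 2 + 0 − 10 − 0)/2 = 2/2 = 1.
(Structurally: 0 ring(s) + 1 π bond(s) = 1.)

1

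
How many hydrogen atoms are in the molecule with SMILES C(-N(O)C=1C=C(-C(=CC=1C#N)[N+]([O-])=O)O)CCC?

13

Hydrogens are implicit in SMILES; fill each atom to its normal valence:
  4 × C (aromatic): no H
  3 × C: 2 H each → 6
  2 × C (aromatic): 1 H each → 2
  2 × N: no H
  2 × O: 1 H each → 2
  1 × C: 3 H
  1 × C: no H
  1 × N (charge +1): no H
  1 × O: no H
  1 × O (charge -1): no H
  Total hydrogens = 13.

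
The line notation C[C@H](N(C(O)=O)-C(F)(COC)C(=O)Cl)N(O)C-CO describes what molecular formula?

Heavy atoms from the SMILES: 9 C, 1 Cl, 1 F, 2 N, 6 O.
Implicit hydrogens by atom environment:
  3 × C: 2 H each → 6
  3 × C: no H
  3 × O: 1 H each → 3
  3 × O: no H
  2 × C: 3 H each → 6
  2 × N: no H
  1 × C: 1 H
  1 × Cl: no H
  1 × F: no H
  Total hydrogens = 16.
Molecular formula: C9H16ClFN2O6

C9H16ClFN2O6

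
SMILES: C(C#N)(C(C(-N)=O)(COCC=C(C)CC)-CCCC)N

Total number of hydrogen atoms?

27

Hydrogens are implicit in SMILES; fill each atom to its normal valence:
  6 × C: 2 H each → 12
  4 × C: no H
  3 × C: 3 H each → 9
  2 × C: 1 H each → 2
  2 × N: 2 H each → 4
  2 × O: no H
  1 × N: no H
  Total hydrogens = 27.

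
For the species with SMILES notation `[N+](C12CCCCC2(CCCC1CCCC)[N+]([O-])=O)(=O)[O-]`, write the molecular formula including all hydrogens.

Heavy atoms from the SMILES: 14 C, 2 N, 4 O.
Implicit hydrogens by atom environment:
  10 × C: 2 H each → 20
  2 × C: no H
  2 × N (charge +1): no H
  2 × O: no H
  2 × O (charge -1): no H
  1 × C: 3 H
  1 × C: 1 H
  Total hydrogens = 24.
Molecular formula: C14H24N2O4

C14H24N2O4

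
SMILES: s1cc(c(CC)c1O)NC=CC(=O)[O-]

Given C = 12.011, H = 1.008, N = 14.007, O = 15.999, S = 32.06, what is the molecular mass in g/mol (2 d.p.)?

Molecular formula: C9H10NO3S-.
M = 9×12.011 + 10×1.008 + 1×14.007 + 3×15.999 + 1×32.06 = 212.24 g/mol.

212.24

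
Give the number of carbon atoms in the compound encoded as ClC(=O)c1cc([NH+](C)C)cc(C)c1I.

The symbol for carbon appears 10 times in the SMILES. Lowercase c denotes aromatic carbon and counts toward C.

10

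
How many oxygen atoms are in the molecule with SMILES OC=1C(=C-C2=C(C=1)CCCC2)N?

1

The symbol for oxygen appears 1 time in the SMILES.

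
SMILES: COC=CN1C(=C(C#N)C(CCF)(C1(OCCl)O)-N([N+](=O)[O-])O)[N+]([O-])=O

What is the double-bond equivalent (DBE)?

7

Molecular formula from the SMILES: C11H13ClFN5O8.
DoU = (2C + 2 + N − H − X)/2 = (2·11 + 2 + 5 − 13 − 2)/2 = 14/2 = 7.
(Structurally: 1 ring(s) + 6 π bond(s) = 7.)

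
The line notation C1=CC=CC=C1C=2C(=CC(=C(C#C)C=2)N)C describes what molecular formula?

C15H13N

Heavy atoms from the SMILES: 15 C, 1 N.
Implicit hydrogens by atom environment:
  7 × C (aromatic): 1 H each → 7
  5 × C (aromatic): no H
  1 × C: 3 H
  1 × C: 1 H
  1 × C: no H
  1 × N: 2 H
  Total hydrogens = 13.
Molecular formula: C15H13N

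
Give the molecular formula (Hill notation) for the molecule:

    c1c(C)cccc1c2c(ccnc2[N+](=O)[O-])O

C12H10N2O3

Heavy atoms from the SMILES: 12 C, 2 N, 3 O.
Implicit hydrogens by atom environment:
  6 × C (aromatic): 1 H each → 6
  5 × C (aromatic): no H
  1 × C: 3 H
  1 × N (aromatic): no H
  1 × N (charge +1): no H
  1 × O: 1 H
  1 × O: no H
  1 × O (charge -1): no H
  Total hydrogens = 10.
Molecular formula: C12H10N2O3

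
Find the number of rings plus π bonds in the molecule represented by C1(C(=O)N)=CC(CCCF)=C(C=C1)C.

5

Molecular formula from the SMILES: C11H14FNO.
DoU = (2C + 2 + N − H − X)/2 = (2·11 + 2 + 1 − 14 − 1)/2 = 10/2 = 5.
(Structurally: 1 ring(s) + 4 π bond(s) = 5.)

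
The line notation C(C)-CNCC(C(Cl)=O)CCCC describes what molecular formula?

C10H20ClNO

Heavy atoms from the SMILES: 10 C, 1 Cl, 1 N, 1 O.
Implicit hydrogens by atom environment:
  6 × C: 2 H each → 12
  2 × C: 3 H each → 6
  1 × C: 1 H
  1 × C: no H
  1 × Cl: no H
  1 × N: 1 H
  1 × O: no H
  Total hydrogens = 20.
Molecular formula: C10H20ClNO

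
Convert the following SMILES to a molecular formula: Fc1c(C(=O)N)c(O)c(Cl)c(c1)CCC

Heavy atoms from the SMILES: 10 C, 1 Cl, 1 F, 1 N, 2 O.
Implicit hydrogens by atom environment:
  5 × C (aromatic): no H
  2 × C: 2 H each → 4
  1 × C: 3 H
  1 × C (aromatic): 1 H
  1 × C: no H
  1 × Cl: no H
  1 × F: no H
  1 × N: 2 H
  1 × O: 1 H
  1 × O: no H
  Total hydrogens = 11.
Molecular formula: C10H11ClFNO2

C10H11ClFNO2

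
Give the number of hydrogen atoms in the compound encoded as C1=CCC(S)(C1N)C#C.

9

Hydrogens are implicit in SMILES; fill each atom to its normal valence:
  4 × C: 1 H each → 4
  2 × C: no H
  1 × C: 2 H
  1 × N: 2 H
  1 × S: 1 H
  Total hydrogens = 9.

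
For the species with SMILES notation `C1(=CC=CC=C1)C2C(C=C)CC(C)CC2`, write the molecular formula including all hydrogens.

Heavy atoms from the SMILES: 15 C.
Implicit hydrogens by atom environment:
  5 × C (aromatic): 1 H each → 5
  4 × C: 2 H each → 8
  4 × C: 1 H each → 4
  1 × C: 3 H
  1 × C (aromatic): no H
  Total hydrogens = 20.
Molecular formula: C15H20

C15H20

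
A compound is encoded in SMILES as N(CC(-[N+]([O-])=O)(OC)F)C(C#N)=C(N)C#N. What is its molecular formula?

Heavy atoms from the SMILES: 7 C, 1 F, 5 N, 3 O.
Implicit hydrogens by atom environment:
  5 × C: no H
  2 × N: no H
  2 × O: no H
  1 × C: 3 H
  1 × C: 2 H
  1 × F: no H
  1 × N: 2 H
  1 × N: 1 H
  1 × N (charge +1): no H
  1 × O (charge -1): no H
  Total hydrogens = 8.
Molecular formula: C7H8FN5O3

C7H8FN5O3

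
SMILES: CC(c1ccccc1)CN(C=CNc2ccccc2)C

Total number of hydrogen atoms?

Hydrogens are implicit in SMILES; fill each atom to its normal valence:
  10 × C (aromatic): 1 H each → 10
  3 × C: 1 H each → 3
  2 × C: 3 H each → 6
  2 × C (aromatic): no H
  1 × C: 2 H
  1 × N: 1 H
  1 × N: no H
  Total hydrogens = 22.

22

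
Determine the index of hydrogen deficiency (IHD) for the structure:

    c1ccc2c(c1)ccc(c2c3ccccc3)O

11

Molecular formula from the SMILES: C16H12O.
DoU = (2C + 2 + N − H − X)/2 = (2·16 + 2 + 0 − 12 − 0)/2 = 22/2 = 11.
(Structurally: 3 ring(s) + 8 π bond(s) = 11.)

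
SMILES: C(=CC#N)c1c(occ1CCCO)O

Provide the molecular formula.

C10H11NO3

Heavy atoms from the SMILES: 10 C, 1 N, 3 O.
Implicit hydrogens by atom environment:
  3 × C: 2 H each → 6
  3 × C (aromatic): no H
  2 × C: 1 H each → 2
  2 × O: 1 H each → 2
  1 × C (aromatic): 1 H
  1 × C: no H
  1 × N: no H
  1 × O (aromatic): no H
  Total hydrogens = 11.
Molecular formula: C10H11NO3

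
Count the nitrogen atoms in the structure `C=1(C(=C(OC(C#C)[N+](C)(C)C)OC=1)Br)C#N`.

2

The symbol for nitrogen appears 2 times in the SMILES.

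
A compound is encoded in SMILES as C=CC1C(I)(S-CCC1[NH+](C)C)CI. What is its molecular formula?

C10H18I2NS+

Heavy atoms from the SMILES: 10 C, 2 I, 1 N, 1 S.
Implicit hydrogens by atom environment:
  4 × C: 2 H each → 8
  3 × C: 1 H each → 3
  2 × C: 3 H each → 6
  2 × I: no H
  1 × C: no H
  1 × N (charge +1): 1 H
  1 × S: no H
  Total hydrogens = 18.
Net charge +1.
Molecular formula: C10H18I2NS+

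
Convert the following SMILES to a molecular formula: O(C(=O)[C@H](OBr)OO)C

C3H5BrO5

Heavy atoms from the SMILES: 1 Br, 3 C, 5 O.
Implicit hydrogens by atom environment:
  4 × O: no H
  1 × Br: no H
  1 × C: 3 H
  1 × C: 1 H
  1 × C: no H
  1 × O: 1 H
  Total hydrogens = 5.
Molecular formula: C3H5BrO5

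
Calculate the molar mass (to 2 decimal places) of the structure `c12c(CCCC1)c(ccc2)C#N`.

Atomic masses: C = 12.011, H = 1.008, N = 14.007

157.22

Molecular formula: C11H11N.
M = 11×12.011 + 11×1.008 + 1×14.007 = 157.22 g/mol.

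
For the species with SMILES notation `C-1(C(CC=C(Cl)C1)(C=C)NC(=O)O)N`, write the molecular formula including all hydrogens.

C9H13ClN2O2

Heavy atoms from the SMILES: 9 C, 1 Cl, 2 N, 2 O.
Implicit hydrogens by atom environment:
  3 × C: 2 H each → 6
  3 × C: 1 H each → 3
  3 × C: no H
  1 × Cl: no H
  1 × N: 2 H
  1 × N: 1 H
  1 × O: 1 H
  1 × O: no H
  Total hydrogens = 13.
Molecular formula: C9H13ClN2O2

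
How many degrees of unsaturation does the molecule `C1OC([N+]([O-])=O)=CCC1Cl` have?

Molecular formula from the SMILES: C5H6ClNO3.
DoU = (2C + 2 + N − H − X)/2 = (2·5 + 2 + 1 − 6 − 1)/2 = 6/2 = 3.
(Structurally: 1 ring(s) + 2 π bond(s) = 3.)

3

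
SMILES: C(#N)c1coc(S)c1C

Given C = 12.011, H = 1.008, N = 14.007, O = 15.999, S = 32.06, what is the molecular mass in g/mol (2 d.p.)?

139.17

Molecular formula: C6H5NOS.
M = 6×12.011 + 5×1.008 + 1×14.007 + 1×15.999 + 1×32.06 = 139.17 g/mol.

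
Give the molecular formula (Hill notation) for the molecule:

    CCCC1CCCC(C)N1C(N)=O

Heavy atoms from the SMILES: 10 C, 2 N, 1 O.
Implicit hydrogens by atom environment:
  5 × C: 2 H each → 10
  2 × C: 3 H each → 6
  2 × C: 1 H each → 2
  1 × C: no H
  1 × N: 2 H
  1 × N: no H
  1 × O: no H
  Total hydrogens = 20.
Molecular formula: C10H20N2O

C10H20N2O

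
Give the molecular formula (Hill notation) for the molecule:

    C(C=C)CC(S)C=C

C7H12S

Heavy atoms from the SMILES: 7 C, 1 S.
Implicit hydrogens by atom environment:
  4 × C: 2 H each → 8
  3 × C: 1 H each → 3
  1 × S: 1 H
  Total hydrogens = 12.
Molecular formula: C7H12S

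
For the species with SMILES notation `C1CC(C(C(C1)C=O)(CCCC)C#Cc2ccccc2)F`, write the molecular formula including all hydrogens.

Heavy atoms from the SMILES: 19 C, 1 F, 1 O.
Implicit hydrogens by atom environment:
  6 × C: 2 H each → 12
  5 × C (aromatic): 1 H each → 5
  3 × C: 1 H each → 3
  3 × C: no H
  1 × C: 3 H
  1 × C (aromatic): no H
  1 × F: no H
  1 × O: no H
  Total hydrogens = 23.
Molecular formula: C19H23FO

C19H23FO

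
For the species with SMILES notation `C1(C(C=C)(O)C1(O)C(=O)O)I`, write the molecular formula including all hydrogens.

Heavy atoms from the SMILES: 6 C, 1 I, 4 O.
Implicit hydrogens by atom environment:
  3 × C: no H
  3 × O: 1 H each → 3
  2 × C: 1 H each → 2
  1 × C: 2 H
  1 × I: no H
  1 × O: no H
  Total hydrogens = 7.
Molecular formula: C6H7IO4

C6H7IO4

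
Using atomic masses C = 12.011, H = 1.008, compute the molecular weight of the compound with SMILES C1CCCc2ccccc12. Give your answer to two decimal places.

Molecular formula: C10H12.
M = 10×12.011 + 12×1.008 = 132.21 g/mol.

132.21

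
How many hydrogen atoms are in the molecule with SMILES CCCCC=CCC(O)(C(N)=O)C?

Hydrogens are implicit in SMILES; fill each atom to its normal valence:
  4 × C: 2 H each → 8
  2 × C: 3 H each → 6
  2 × C: 1 H each → 2
  2 × C: no H
  1 × N: 2 H
  1 × O: 1 H
  1 × O: no H
  Total hydrogens = 19.

19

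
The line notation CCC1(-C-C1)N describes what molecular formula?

C5H11N

Heavy atoms from the SMILES: 5 C, 1 N.
Implicit hydrogens by atom environment:
  3 × C: 2 H each → 6
  1 × C: 3 H
  1 × C: no H
  1 × N: 2 H
  Total hydrogens = 11.
Molecular formula: C5H11N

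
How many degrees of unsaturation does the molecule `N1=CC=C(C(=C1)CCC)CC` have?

Molecular formula from the SMILES: C10H15N.
DoU = (2C + 2 + N − H − X)/2 = (2·10 + 2 + 1 − 15 − 0)/2 = 8/2 = 4.
(Structurally: 1 ring(s) + 3 π bond(s) = 4.)

4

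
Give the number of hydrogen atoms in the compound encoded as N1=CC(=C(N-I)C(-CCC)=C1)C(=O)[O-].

10

Hydrogens are implicit in SMILES; fill each atom to its normal valence:
  3 × C (aromatic): no H
  2 × C: 2 H each → 4
  2 × C (aromatic): 1 H each → 2
  1 × C: 3 H
  1 × C: no H
  1 × I: no H
  1 × N: 1 H
  1 × N (aromatic): no H
  1 × O: no H
  1 × O (charge -1): no H
  Total hydrogens = 10.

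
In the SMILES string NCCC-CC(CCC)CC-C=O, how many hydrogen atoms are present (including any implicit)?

23

Hydrogens are implicit in SMILES; fill each atom to its normal valence:
  8 × C: 2 H each → 16
  2 × C: 1 H each → 2
  1 × C: 3 H
  1 × N: 2 H
  1 × O: no H
  Total hydrogens = 23.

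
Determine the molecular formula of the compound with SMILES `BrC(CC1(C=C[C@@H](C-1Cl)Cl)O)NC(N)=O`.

C8H11BrCl2N2O2

Heavy atoms from the SMILES: 1 Br, 8 C, 2 Cl, 2 N, 2 O.
Implicit hydrogens by atom environment:
  5 × C: 1 H each → 5
  2 × C: no H
  2 × Cl: no H
  1 × Br: no H
  1 × C: 2 H
  1 × N: 2 H
  1 × N: 1 H
  1 × O: 1 H
  1 × O: no H
  Total hydrogens = 11.
Molecular formula: C8H11BrCl2N2O2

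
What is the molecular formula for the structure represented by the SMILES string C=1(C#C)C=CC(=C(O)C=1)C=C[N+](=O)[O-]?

C10H7NO3

Heavy atoms from the SMILES: 10 C, 1 N, 3 O.
Implicit hydrogens by atom environment:
  3 × C (aromatic): 1 H each → 3
  3 × C: 1 H each → 3
  3 × C (aromatic): no H
  1 × C: no H
  1 × N (charge +1): no H
  1 × O: 1 H
  1 × O: no H
  1 × O (charge -1): no H
  Total hydrogens = 7.
Molecular formula: C10H7NO3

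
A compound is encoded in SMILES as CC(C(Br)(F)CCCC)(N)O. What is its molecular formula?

C7H15BrFNO

Heavy atoms from the SMILES: 1 Br, 7 C, 1 F, 1 N, 1 O.
Implicit hydrogens by atom environment:
  3 × C: 2 H each → 6
  2 × C: 3 H each → 6
  2 × C: no H
  1 × Br: no H
  1 × F: no H
  1 × N: 2 H
  1 × O: 1 H
  Total hydrogens = 15.
Molecular formula: C7H15BrFNO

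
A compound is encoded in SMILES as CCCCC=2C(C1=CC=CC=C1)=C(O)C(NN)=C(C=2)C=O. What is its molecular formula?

C17H20N2O2

Heavy atoms from the SMILES: 17 C, 2 N, 2 O.
Implicit hydrogens by atom environment:
  6 × C (aromatic): 1 H each → 6
  6 × C (aromatic): no H
  3 × C: 2 H each → 6
  1 × C: 3 H
  1 × C: 1 H
  1 × N: 2 H
  1 × N: 1 H
  1 × O: 1 H
  1 × O: no H
  Total hydrogens = 20.
Molecular formula: C17H20N2O2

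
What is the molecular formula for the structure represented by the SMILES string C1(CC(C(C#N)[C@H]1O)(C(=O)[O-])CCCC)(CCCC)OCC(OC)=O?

C18H28NO6-

Heavy atoms from the SMILES: 18 C, 1 N, 6 O.
Implicit hydrogens by atom environment:
  8 × C: 2 H each → 16
  5 × C: no H
  4 × O: no H
  3 × C: 3 H each → 9
  2 × C: 1 H each → 2
  1 × N: no H
  1 × O: 1 H
  1 × O (charge -1): no H
  Total hydrogens = 28.
Net charge -1.
Molecular formula: C18H28NO6-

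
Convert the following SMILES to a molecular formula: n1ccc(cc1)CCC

Heavy atoms from the SMILES: 8 C, 1 N.
Implicit hydrogens by atom environment:
  4 × C (aromatic): 1 H each → 4
  2 × C: 2 H each → 4
  1 × C: 3 H
  1 × C (aromatic): no H
  1 × N (aromatic): no H
  Total hydrogens = 11.
Molecular formula: C8H11N

C8H11N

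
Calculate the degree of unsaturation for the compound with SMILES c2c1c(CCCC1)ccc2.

Molecular formula from the SMILES: C10H12.
DoU = (2C + 2 + N − H − X)/2 = (2·10 + 2 + 0 − 12 − 0)/2 = 10/2 = 5.
(Structurally: 2 ring(s) + 3 π bond(s) = 5.)

5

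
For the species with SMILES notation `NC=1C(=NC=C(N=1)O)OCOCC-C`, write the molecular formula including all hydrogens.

Heavy atoms from the SMILES: 8 C, 3 N, 3 O.
Implicit hydrogens by atom environment:
  3 × C: 2 H each → 6
  3 × C (aromatic): no H
  2 × N (aromatic): no H
  2 × O: no H
  1 × C: 3 H
  1 × C (aromatic): 1 H
  1 × N: 2 H
  1 × O: 1 H
  Total hydrogens = 13.
Molecular formula: C8H13N3O3

C8H13N3O3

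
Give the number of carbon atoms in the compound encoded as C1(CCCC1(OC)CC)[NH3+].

8

The symbol for carbon appears 8 times in the SMILES.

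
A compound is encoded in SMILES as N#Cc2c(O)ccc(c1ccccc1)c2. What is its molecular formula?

Heavy atoms from the SMILES: 13 C, 1 N, 1 O.
Implicit hydrogens by atom environment:
  8 × C (aromatic): 1 H each → 8
  4 × C (aromatic): no H
  1 × C: no H
  1 × N: no H
  1 × O: 1 H
  Total hydrogens = 9.
Molecular formula: C13H9NO

C13H9NO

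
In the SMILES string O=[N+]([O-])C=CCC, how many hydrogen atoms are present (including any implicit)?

Hydrogens are implicit in SMILES; fill each atom to its normal valence:
  2 × C: 1 H each → 2
  1 × C: 3 H
  1 × C: 2 H
  1 × N (charge +1): no H
  1 × O: no H
  1 × O (charge -1): no H
  Total hydrogens = 7.

7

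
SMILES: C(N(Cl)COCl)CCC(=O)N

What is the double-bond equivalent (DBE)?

Molecular formula from the SMILES: C5H10Cl2N2O2.
DoU = (2C + 2 + N − H − X)/2 = (2·5 + 2 + 2 − 10 − 2)/2 = 2/2 = 1.
(Structurally: 0 ring(s) + 1 π bond(s) = 1.)

1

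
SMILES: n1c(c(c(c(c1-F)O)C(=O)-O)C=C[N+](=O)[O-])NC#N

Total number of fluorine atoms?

The symbol for fluorine appears 1 time in the SMILES.

1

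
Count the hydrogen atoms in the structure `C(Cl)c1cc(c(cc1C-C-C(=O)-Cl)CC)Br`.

Hydrogens are implicit in SMILES; fill each atom to its normal valence:
  4 × C: 2 H each → 8
  4 × C (aromatic): no H
  2 × C (aromatic): 1 H each → 2
  2 × Cl: no H
  1 × Br: no H
  1 × C: 3 H
  1 × C: no H
  1 × O: no H
  Total hydrogens = 13.

13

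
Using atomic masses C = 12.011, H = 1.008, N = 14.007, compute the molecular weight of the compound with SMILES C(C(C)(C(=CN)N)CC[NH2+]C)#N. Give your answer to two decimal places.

169.25

Molecular formula: C8H17N4+.
M = 8×12.011 + 17×1.008 + 4×14.007 = 169.25 g/mol.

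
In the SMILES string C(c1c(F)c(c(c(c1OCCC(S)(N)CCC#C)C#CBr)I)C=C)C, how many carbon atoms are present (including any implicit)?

19

The symbol for carbon appears 19 times in the SMILES. Lowercase c denotes aromatic carbon and counts toward C.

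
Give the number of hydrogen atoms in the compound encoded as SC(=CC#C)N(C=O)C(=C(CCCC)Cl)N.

15

Hydrogens are implicit in SMILES; fill each atom to its normal valence:
  4 × C: no H
  3 × C: 2 H each → 6
  3 × C: 1 H each → 3
  1 × C: 3 H
  1 × Cl: no H
  1 × N: 2 H
  1 × N: no H
  1 × O: no H
  1 × S: 1 H
  Total hydrogens = 15.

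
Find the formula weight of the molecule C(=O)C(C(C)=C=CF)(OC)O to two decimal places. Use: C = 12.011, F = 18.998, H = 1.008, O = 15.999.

Molecular formula: C7H9FO3.
M = 7×12.011 + 1×18.998 + 9×1.008 + 3×15.999 = 160.14 g/mol.

160.14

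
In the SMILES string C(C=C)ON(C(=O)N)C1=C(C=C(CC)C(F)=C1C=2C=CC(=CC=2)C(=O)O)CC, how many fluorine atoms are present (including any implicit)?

The symbol for fluorine appears 1 time in the SMILES.

1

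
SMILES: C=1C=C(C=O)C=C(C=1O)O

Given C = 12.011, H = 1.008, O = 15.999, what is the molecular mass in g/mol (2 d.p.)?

138.12

Molecular formula: C7H6O3.
M = 7×12.011 + 6×1.008 + 3×15.999 = 138.12 g/mol.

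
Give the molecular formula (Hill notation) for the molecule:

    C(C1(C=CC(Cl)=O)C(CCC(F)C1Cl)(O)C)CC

C13H19Cl2FO2

Heavy atoms from the SMILES: 13 C, 2 Cl, 1 F, 2 O.
Implicit hydrogens by atom environment:
  4 × C: 2 H each → 8
  4 × C: 1 H each → 4
  3 × C: no H
  2 × C: 3 H each → 6
  2 × Cl: no H
  1 × F: no H
  1 × O: 1 H
  1 × O: no H
  Total hydrogens = 19.
Molecular formula: C13H19Cl2FO2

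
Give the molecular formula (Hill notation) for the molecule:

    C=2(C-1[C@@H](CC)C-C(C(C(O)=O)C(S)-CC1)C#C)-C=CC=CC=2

C19H24O2S

Heavy atoms from the SMILES: 19 C, 2 O, 1 S.
Implicit hydrogens by atom environment:
  6 × C: 1 H each → 6
  5 × C (aromatic): 1 H each → 5
  4 × C: 2 H each → 8
  2 × C: no H
  1 × C: 3 H
  1 × C (aromatic): no H
  1 × O: 1 H
  1 × O: no H
  1 × S: 1 H
  Total hydrogens = 24.
Molecular formula: C19H24O2S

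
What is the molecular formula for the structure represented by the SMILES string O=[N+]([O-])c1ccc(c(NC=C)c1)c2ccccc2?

Heavy atoms from the SMILES: 14 C, 2 N, 2 O.
Implicit hydrogens by atom environment:
  8 × C (aromatic): 1 H each → 8
  4 × C (aromatic): no H
  1 × C: 2 H
  1 × C: 1 H
  1 × N: 1 H
  1 × N (charge +1): no H
  1 × O: no H
  1 × O (charge -1): no H
  Total hydrogens = 12.
Molecular formula: C14H12N2O2

C14H12N2O2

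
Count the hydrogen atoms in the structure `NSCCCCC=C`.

Hydrogens are implicit in SMILES; fill each atom to its normal valence:
  5 × C: 2 H each → 10
  1 × C: 1 H
  1 × N: 2 H
  1 × S: no H
  Total hydrogens = 13.

13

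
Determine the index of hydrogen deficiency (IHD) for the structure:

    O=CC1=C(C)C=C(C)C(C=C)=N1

6

Molecular formula from the SMILES: C10H11NO.
DoU = (2C + 2 + N − H − X)/2 = (2·10 + 2 + 1 − 11 − 0)/2 = 12/2 = 6.
(Structurally: 1 ring(s) + 5 π bond(s) = 6.)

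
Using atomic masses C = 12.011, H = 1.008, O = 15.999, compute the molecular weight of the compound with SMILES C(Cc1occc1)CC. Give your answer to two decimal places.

124.18

Molecular formula: C8H12O.
M = 8×12.011 + 12×1.008 + 1×15.999 = 124.18 g/mol.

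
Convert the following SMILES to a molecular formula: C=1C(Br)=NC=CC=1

C5H4BrN

Heavy atoms from the SMILES: 1 Br, 5 C, 1 N.
Implicit hydrogens by atom environment:
  4 × C (aromatic): 1 H each → 4
  1 × Br: no H
  1 × C (aromatic): no H
  1 × N (aromatic): no H
  Total hydrogens = 4.
Molecular formula: C5H4BrN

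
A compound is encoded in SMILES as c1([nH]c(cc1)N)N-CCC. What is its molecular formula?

Heavy atoms from the SMILES: 7 C, 3 N.
Implicit hydrogens by atom environment:
  2 × C: 2 H each → 4
  2 × C (aromatic): 1 H each → 2
  2 × C (aromatic): no H
  1 × C: 3 H
  1 × N: 2 H
  1 × N (aromatic): 1 H
  1 × N: 1 H
  Total hydrogens = 13.
Molecular formula: C7H13N3

C7H13N3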